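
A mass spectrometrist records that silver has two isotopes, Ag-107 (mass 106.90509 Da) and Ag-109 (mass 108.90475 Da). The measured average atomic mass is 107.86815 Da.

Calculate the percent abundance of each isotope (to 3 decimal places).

Ag-107: 51.839%, Ag-109: 48.161%

With x = fraction of Ag-107 (so Ag-109 is 1 − x):
106.90509·x + 108.90475·(1 − x) = 107.86815
(106.90509 − 108.90475)·x = 107.86815 − 108.90475
x = -1.03660 / -1.99966 = 0.51839 → 51.839% Ag-107, 48.161% Ag-109.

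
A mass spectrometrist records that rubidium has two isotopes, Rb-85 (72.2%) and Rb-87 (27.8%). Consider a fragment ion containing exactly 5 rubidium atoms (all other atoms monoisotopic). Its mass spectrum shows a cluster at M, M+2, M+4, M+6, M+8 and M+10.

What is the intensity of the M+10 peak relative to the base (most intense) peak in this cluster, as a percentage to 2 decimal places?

0.44%

Term probabilities: M 0.1962, M+2 0.3777, M+4 0.2909, M+6 0.1120, M+8 0.0216, M+10 0.0017. Base peak = M+2.
P(M+2) = C(5,1) × 0.722^4 × 0.278^1 = 5 × 0.27173701 × 0.2780 = 0.377714 (base)
P(M+10) = C(5,5) × 0.722^0 × 0.278^5 = 1 × 1.0000 × 0.00166044 = 0.001660
Relative intensity = 0.001660 / 0.377714 × 100 = 0.44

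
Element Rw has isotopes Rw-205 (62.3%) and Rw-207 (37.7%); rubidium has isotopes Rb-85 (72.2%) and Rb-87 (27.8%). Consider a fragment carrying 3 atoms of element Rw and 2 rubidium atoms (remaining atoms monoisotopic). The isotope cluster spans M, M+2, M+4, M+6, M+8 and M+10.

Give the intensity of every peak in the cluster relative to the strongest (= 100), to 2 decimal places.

37.81 : 97.76 : 100.00 : 50.54 : 12.61 : 1.24

Element Rw pattern (n=3): 0.24180437 : 0.4389739 : 0.2656391 : 0.05358263
Rubidium pattern (n=2): 0.521284 : 0.401432 : 0.077284
Convolve the two distributions (both contribute in 2-u steps):
  M: 0.24180437×0.521284 = 0.126049
  M+2: 0.24180437×0.401432 + 0.4389739×0.521284 = 0.325898
  M+4: 0.24180437×0.077284 + 0.4389739×0.401432 + 0.2656391×0.521284 = 0.333379
  M+6: 0.4389739×0.077284 + 0.2656391×0.401432 + 0.05358263×0.521284 = 0.168493
  M+8: 0.2656391×0.077284 + 0.05358263×0.401432 = 0.042039
  M+10: 0.05358263×0.077284 = 0.004141
Scale to base peak (0.333379) = 100: 37.81 : 97.76 : 100.00 : 50.54 : 12.61 : 1.24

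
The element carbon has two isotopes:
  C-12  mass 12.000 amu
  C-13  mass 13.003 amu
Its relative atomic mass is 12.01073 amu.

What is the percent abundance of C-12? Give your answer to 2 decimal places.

Let x be the fractional abundance of C-12; then C-13 has abundance 1 − x.
12.000·x + 13.003·(1 − x) = 12.01073
(12.000 − 13.003)·x = 12.01073 − 13.003
x = -0.99227 / -1.003 = 0.98930 → 98.93% C-12, 1.07% C-13.

98.93%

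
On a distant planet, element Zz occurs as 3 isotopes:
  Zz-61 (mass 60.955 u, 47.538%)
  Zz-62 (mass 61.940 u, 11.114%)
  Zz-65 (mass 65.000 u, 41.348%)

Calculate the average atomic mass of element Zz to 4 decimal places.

62.7370 u

The abundance-weighted mean is 0.47538 × 60.955 + 0.11114 × 61.940 + 0.41348 × 65.000
= 28.97679 + 6.88401 + 26.87620 = 62.73700 u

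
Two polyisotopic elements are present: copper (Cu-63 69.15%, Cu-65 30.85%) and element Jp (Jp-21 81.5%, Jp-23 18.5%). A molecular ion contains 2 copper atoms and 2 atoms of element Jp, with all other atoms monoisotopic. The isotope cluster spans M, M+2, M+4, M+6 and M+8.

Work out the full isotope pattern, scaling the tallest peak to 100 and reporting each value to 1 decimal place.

Copper pattern (n=2): 0.47817225 : 0.4266555 : 0.09517225
Element Jp pattern (n=2): 0.664225 : 0.30155 : 0.034225
Convolve the two distributions (both contribute in 2-u steps):
  M: 0.47817225×0.664225 = 0.317614
  M+2: 0.47817225×0.30155 + 0.4266555×0.664225 = 0.427588
  M+4: 0.47817225×0.034225 + 0.4266555×0.30155 + 0.09517225×0.664225 = 0.208239
  M+6: 0.4266555×0.034225 + 0.09517225×0.30155 = 0.043301
  M+8: 0.09517225×0.034225 = 0.003257
Scale to base peak (0.427588) = 100: 74.3 : 100.0 : 48.7 : 10.1 : 0.8

74.3 : 100.0 : 48.7 : 10.1 : 0.8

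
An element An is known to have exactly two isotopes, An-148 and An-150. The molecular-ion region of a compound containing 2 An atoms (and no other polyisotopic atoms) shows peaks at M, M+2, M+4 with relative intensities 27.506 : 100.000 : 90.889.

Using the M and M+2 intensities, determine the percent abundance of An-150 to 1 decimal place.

64.5%

Let p = fractional abundance of An-148. I(M+2)/I(M) = [C(2,1)·p^1·(1−p)] / p^2 = 2·(1−p)/p = 100.000/27.506 = 3.6356
(1−p)/p = 3.6356/2 = 1.8178  ⇒  p = 1/(1 + 1.8178) = 0.3549
An-148: 35.5%, An-150: 64.5%.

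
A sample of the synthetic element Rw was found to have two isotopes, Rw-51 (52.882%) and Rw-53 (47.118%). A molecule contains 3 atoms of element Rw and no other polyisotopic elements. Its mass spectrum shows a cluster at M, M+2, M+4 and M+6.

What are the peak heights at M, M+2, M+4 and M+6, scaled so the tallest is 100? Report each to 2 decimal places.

37.41 : 100.00 : 89.10 : 26.46

Each Rw atom is independently Rw-51 (p = 0.52882) or Rw-53 (q = 0.47118); the cluster is the binomial expansion (p + q)^3.
P(M) = 0.52882^3 = 0.147885
P(M+2) = 3 × 0.52882^2 × 0.47118^1 = 0.395297
P(M+4) = 3 × 0.52882^1 × 0.47118^2 = 0.352211
P(M+6) = 0.47118^3 = 0.104607
The M+2 peak is largest (0.395297); scaling to 100 gives 37.41 : 100.00 : 89.10 : 26.46.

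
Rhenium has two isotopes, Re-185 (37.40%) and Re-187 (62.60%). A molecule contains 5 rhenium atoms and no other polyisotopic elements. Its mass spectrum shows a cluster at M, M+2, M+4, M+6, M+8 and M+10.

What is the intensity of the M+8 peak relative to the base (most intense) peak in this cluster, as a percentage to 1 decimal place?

Term probabilities: M 0.0073, M+2 0.0612, M+4 0.2050, M+6 0.3431, M+8 0.2872, M+10 0.0961. Base peak = M+6.
P(M+6) = C(5,3) × 0.3740^2 × 0.6260^3 = 10 × 0.139876 × 0.24531438 = 0.343136 (base)
P(M+8) = C(5,4) × 0.3740^1 × 0.6260^4 = 5 × 0.3740 × 0.1535668 = 0.287170
Relative intensity = 0.287170 / 0.343136 × 100 = 83.7

83.7%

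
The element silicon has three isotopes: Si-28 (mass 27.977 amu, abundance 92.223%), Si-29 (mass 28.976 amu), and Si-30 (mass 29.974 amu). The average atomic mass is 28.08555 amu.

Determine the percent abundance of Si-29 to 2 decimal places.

4.69%

The remaining 7.777% is split between Si-29 (fraction x) and Si-30 (fraction 0.07777 − x).
Substituting: 28.976x + 29.974(0.07777 − x) = 2.28432129
(28.976 − 29.974)x = -0.04675669  ⇒  x = 0.04685, y = 0.03092
Si-29: 4.69%, Si-30: 3.09%.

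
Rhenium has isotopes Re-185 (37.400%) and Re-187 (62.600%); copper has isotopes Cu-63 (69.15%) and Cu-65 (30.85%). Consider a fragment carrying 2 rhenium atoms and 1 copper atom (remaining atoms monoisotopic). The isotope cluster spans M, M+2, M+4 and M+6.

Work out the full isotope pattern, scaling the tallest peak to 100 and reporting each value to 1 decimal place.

Rhenium pattern (n=2): 0.139876 : 0.468248 : 0.391876
Copper pattern (n=1): 0.6915 : 0.3085
Convolve the two distributions (both contribute in 2-u steps):
  M: 0.139876×0.6915 = 0.096724
  M+2: 0.139876×0.3085 + 0.468248×0.6915 = 0.366945
  M+4: 0.468248×0.3085 + 0.391876×0.6915 = 0.415437
  M+6: 0.391876×0.3085 = 0.120894
Scale to base peak (0.415437) = 100: 23.3 : 88.3 : 100.0 : 29.1

23.3 : 88.3 : 100.0 : 29.1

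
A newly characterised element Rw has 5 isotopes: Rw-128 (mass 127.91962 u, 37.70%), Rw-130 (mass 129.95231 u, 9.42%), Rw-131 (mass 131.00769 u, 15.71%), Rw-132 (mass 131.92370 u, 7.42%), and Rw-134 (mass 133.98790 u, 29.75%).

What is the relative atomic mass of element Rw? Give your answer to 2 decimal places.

130.70 u

Weight each isotope mass by its fractional abundance: 0.3770 × 127.91962 + 0.0942 × 129.95231 + 0.1571 × 131.00769 + 0.0742 × 131.92370 + 0.2975 × 133.98790
= 48.225697 + 12.241508 + 20.581308 + 9.788739 + 39.861400 = 130.698652 u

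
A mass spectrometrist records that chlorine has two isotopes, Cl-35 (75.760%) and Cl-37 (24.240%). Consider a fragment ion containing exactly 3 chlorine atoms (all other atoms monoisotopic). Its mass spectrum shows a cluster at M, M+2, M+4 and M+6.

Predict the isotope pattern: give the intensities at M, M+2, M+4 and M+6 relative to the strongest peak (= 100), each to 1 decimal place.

100.0 : 96.0 : 30.7 : 3.3

Each Cl atom is independently Cl-35 (p = 0.75760) or Cl-37 (q = 0.24240); the cluster is the binomial expansion (p + q)^3.
P(M) = 0.75760^3 = 0.434830
P(M+2) = 3 × 0.75760^2 × 0.24240^1 = 0.417382
P(M+4) = 3 × 0.75760^1 × 0.24240^2 = 0.133545
P(M+6) = 0.24240^3 = 0.014243
The M peak is largest (0.434830); scaling to 100 gives 100.0 : 96.0 : 30.7 : 3.3.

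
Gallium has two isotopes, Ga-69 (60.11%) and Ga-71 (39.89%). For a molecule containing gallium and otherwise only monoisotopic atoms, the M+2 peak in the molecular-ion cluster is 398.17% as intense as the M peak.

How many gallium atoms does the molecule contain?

For n independent Ga atoms, I(M+2)/I(M) = n · (abundance Ga-71) / (abundance Ga-69) = n · 0.3989/0.6011.
n = 3.9817 × 0.6011/0.3989 = 6.00 ≈ 6

6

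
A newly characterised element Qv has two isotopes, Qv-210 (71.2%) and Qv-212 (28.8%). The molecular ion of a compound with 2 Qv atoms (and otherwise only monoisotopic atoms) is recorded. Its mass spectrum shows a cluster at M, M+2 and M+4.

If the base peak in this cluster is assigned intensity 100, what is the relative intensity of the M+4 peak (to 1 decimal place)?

(0.712 + 0.288)^2 gives M 0.5069, M+2 0.4101, M+4 0.0829; the largest is M.
P(M) = C(2,0) × 0.712^2 × 0.288^0 = 1 × 0.506944 × 1.0000 = 0.506944 (base)
P(M+4) = C(2,2) × 0.712^0 × 0.288^2 = 1 × 1.0000 × 0.082944 = 0.082944
Relative intensity = 0.082944 / 0.506944 × 100 = 16.4

16.4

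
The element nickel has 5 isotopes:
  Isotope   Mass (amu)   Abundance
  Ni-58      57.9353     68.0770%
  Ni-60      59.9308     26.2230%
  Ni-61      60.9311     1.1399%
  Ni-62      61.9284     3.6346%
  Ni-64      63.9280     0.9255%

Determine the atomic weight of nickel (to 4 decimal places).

Ar = Σ fᵢ·mᵢ = 0.680770 × 57.9353 + 0.262230 × 59.9308 + 0.011399 × 60.9311 + 0.036346 × 61.9284 + 0.009255 × 63.9280
= 39.44061 + 15.71565 + 0.69455 + 2.25085 + 0.59165 = 58.69331 amu

58.6933 amu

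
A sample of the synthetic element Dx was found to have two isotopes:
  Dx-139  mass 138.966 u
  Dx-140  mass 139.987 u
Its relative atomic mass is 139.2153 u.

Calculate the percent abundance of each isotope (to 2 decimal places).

With x = fraction of Dx-139 (so Dx-140 is 1 − x):
138.966·x + 139.987·(1 − x) = 139.2153
(138.966 − 139.987)·x = 139.2153 − 139.987
x = -0.7717 / -1.021 = 0.75583 → 75.58% Dx-139, 24.42% Dx-140.

Dx-139: 75.58%, Dx-140: 24.42%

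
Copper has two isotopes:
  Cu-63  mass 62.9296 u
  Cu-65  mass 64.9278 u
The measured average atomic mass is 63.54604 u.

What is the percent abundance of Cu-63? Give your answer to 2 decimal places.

With x = fraction of Cu-63 (so Cu-65 is 1 − x):
62.9296·x + 64.9278·(1 − x) = 63.54604
(62.9296 − 64.9278)·x = 63.54604 − 64.9278
x = -1.38176 / -1.9982 = 0.69150 → 69.15% Cu-63, 30.85% Cu-65.

69.15%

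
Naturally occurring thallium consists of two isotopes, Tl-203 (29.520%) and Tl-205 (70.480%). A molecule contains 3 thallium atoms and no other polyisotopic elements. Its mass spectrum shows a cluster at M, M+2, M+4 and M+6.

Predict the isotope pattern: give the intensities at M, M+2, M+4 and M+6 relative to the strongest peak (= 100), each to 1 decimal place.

Expanding (0.29520 + 0.70480)^3:
P(M) = 0.29520^3 = 0.025725
P(M+2) = 3 × 0.29520^2 × 0.70480^1 = 0.184255
P(M+4) = 3 × 0.29520^1 × 0.70480^2 = 0.439916
P(M+6) = 0.70480^3 = 0.350104
The M+4 peak is largest (0.439916); scaling to 100 gives 5.8 : 41.9 : 100.0 : 79.6.

5.8 : 41.9 : 100.0 : 79.6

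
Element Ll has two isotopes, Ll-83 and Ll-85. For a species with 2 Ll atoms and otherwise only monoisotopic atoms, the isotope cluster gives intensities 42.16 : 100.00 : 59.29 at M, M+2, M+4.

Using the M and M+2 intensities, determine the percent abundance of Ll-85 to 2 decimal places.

54.25%

Write p for the Ll-83 fraction. I(M+2)/I(M) = [C(2,1)·p^1·(1−p)] / p^2 = 2·(1−p)/p = 100.00/42.16 = 2.3719
(1−p)/p = 2.3719/2 = 1.1860  ⇒  p = 1/(1 + 1.1860) = 0.4575
Ll-83: 45.75%, Ll-85: 54.25%.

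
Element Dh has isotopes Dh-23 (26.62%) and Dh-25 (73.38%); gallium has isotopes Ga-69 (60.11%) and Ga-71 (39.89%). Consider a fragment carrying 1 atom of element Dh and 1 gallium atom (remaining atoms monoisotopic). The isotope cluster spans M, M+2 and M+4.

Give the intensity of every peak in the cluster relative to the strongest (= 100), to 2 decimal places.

Element Dh pattern (n=1): 0.2662 : 0.7338
Gallium pattern (n=1): 0.6011 : 0.3989
Convolve the two distributions (both contribute in 2-u steps):
  M: 0.2662×0.6011 = 0.160013
  M+2: 0.2662×0.3989 + 0.7338×0.6011 = 0.547274
  M+4: 0.7338×0.3989 = 0.292713
Scale to base peak (0.547274) = 100: 29.24 : 100.00 : 53.49

29.24 : 100.00 : 53.49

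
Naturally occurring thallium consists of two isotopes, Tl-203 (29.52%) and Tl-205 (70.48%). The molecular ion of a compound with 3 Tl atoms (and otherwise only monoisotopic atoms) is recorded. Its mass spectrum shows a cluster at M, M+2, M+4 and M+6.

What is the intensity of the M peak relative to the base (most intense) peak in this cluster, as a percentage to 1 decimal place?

Term probabilities: M 0.0257, M+2 0.1843, M+4 0.4399, M+6 0.3501. Base peak = M+4.
P(M+4) = C(3,2) × 0.2952^1 × 0.7048^2 = 3 × 0.2952 × 0.49674304 = 0.439916 (base)
P(M) = C(3,0) × 0.2952^3 × 0.7048^0 = 1 × 0.02572463 × 1.0000 = 0.025725
Relative intensity = 0.025725 / 0.439916 × 100 = 5.8

5.8%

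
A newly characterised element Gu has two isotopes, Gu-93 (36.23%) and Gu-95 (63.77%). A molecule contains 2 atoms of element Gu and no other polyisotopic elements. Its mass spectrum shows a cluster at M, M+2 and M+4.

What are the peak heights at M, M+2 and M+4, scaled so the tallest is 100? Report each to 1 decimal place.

Expanding (0.3623 + 0.6377)^2:
P(M) = 0.3623^2 = 0.131261
P(M+2) = 2 × 0.3623^1 × 0.6377^1 = 0.462077
P(M+4) = 0.6377^2 = 0.406661
The M+2 peak is largest (0.462077); scaling to 100 gives 28.4 : 100.0 : 88.0.

28.4 : 100.0 : 88.0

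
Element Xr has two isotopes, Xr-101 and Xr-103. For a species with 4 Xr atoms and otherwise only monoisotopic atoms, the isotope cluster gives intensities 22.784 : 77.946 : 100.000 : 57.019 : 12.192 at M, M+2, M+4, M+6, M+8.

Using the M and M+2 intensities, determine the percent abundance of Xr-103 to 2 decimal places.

46.10%

Let p = fractional abundance of Xr-101. I(M+2)/I(M) = [C(4,1)·p^3·(1−p)] / p^4 = 4·(1−p)/p = 77.946/22.784 = 3.4211
(1−p)/p = 3.4211/4 = 0.8553  ⇒  p = 1/(1 + 0.8553) = 0.5390
Xr-101: 53.90%, Xr-103: 46.10%.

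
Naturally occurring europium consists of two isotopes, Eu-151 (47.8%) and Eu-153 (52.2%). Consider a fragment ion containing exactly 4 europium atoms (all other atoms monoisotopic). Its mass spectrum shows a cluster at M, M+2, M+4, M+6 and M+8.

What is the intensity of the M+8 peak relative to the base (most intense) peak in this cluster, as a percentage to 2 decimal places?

Binomial terms of (0.478 + 0.522)^4: M 0.0522, M+2 0.2280, M+4 0.3735, M+6 0.2720, M+8 0.0742 → M+4 is the base peak.
P(M+4) = C(4,2) × 0.478^2 × 0.522^2 = 6 × 0.228484 × 0.272484 = 0.373549 (base)
P(M+8) = C(4,4) × 0.478^0 × 0.522^4 = 1 × 1.0000 × 0.07424753 = 0.074248
Relative intensity = 0.074248 / 0.373549 × 100 = 19.88

19.88%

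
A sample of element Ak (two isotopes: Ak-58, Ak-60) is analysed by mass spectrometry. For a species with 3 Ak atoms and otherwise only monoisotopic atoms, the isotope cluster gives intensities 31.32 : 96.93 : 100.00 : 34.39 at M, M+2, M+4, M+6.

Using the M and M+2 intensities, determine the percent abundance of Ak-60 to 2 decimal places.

If p is the fraction of Ak that is Ak-58, then I(M+2)/I(M) = [C(3,1)·p^2·(1−p)] / p^3 = 3·(1−p)/p = 96.93/31.32 = 3.0948
(1−p)/p = 3.0948/3 = 1.0316  ⇒  p = 1/(1 + 1.0316) = 0.4922
Ak-58: 49.22%, Ak-60: 50.78%.

50.78%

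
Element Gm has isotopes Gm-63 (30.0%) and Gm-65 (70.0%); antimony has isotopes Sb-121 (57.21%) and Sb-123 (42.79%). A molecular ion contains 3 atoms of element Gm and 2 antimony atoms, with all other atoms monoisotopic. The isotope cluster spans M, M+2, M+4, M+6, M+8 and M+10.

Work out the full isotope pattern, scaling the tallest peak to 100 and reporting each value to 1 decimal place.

Element Gm pattern (n=3): 0.0270 : 0.1890 : 0.4410 : 0.3430
Antimony pattern (n=2): 0.32729841 : 0.48960318 : 0.18309841
Convolve the two distributions (both contribute in 2-u steps):
  M: 0.0270×0.32729841 = 0.008837
  M+2: 0.0270×0.48960318 + 0.1890×0.32729841 = 0.075079
  M+4: 0.0270×0.18309841 + 0.1890×0.48960318 + 0.4410×0.32729841 = 0.241817
  M+6: 0.1890×0.18309841 + 0.4410×0.48960318 + 0.3430×0.32729841 = 0.362784
  M+8: 0.4410×0.18309841 + 0.3430×0.48960318 = 0.248680
  M+10: 0.3430×0.18309841 = 0.062803
Scale to base peak (0.362784) = 100: 2.4 : 20.7 : 66.7 : 100.0 : 68.5 : 17.3

2.4 : 20.7 : 66.7 : 100.0 : 68.5 : 17.3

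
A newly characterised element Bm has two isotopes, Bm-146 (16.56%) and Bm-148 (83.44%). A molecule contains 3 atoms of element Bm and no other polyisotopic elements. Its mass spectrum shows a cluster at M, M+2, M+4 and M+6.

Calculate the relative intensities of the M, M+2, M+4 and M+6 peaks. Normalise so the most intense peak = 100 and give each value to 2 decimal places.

0.78 : 11.82 : 59.54 : 100.00

Each Bm atom is independently Bm-146 (p = 0.1656) or Bm-148 (q = 0.8344); the cluster is the binomial expansion (p + q)^3.
P(M) = 0.1656^3 = 0.004541
P(M+2) = 3 × 0.1656^2 × 0.8344^1 = 0.068646
P(M+4) = 3 × 0.1656^1 × 0.8344^2 = 0.345884
P(M+6) = 0.8344^3 = 0.580929
The M+6 peak is largest (0.580929); scaling to 100 gives 0.78 : 11.82 : 59.54 : 100.00.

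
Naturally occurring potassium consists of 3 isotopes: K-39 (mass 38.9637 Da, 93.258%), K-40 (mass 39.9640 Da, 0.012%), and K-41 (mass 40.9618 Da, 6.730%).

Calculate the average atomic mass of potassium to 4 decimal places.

39.0983 Da

Average mass = Σ (abundance × isotope mass) = 0.93258 × 38.9637 + 0.00012 × 39.9640 + 0.06730 × 40.9618
= 36.33677 + 0.00480 + 2.75673 = 39.09830 Da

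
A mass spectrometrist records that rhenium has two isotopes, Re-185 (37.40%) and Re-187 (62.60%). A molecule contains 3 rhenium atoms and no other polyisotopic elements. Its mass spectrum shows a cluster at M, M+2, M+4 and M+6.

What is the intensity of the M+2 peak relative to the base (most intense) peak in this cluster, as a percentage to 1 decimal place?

(0.3740 + 0.6260)^3 gives M 0.0523, M+2 0.2627, M+4 0.4397, M+6 0.2453; the largest is M+4.
P(M+4) = C(3,2) × 0.3740^1 × 0.6260^2 = 3 × 0.3740 × 0.391876 = 0.439685 (base)
P(M+2) = C(3,1) × 0.3740^2 × 0.6260^1 = 3 × 0.139876 × 0.6260 = 0.262687
Relative intensity = 0.262687 / 0.439685 × 100 = 59.7

59.7%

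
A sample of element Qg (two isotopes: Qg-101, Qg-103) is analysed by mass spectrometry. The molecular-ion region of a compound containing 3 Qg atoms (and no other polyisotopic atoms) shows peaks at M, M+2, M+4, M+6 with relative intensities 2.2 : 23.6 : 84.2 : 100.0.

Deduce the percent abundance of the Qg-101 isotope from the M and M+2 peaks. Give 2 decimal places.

Let p = fractional abundance of Qg-101. I(M+2)/I(M) = [C(3,1)·p^2·(1−p)] / p^3 = 3·(1−p)/p = 23.6/2.2 = 10.7273
(1−p)/p = 10.7273/3 = 3.5758  ⇒  p = 1/(1 + 3.5758) = 0.2185
Qg-101: 21.85%, Qg-103: 78.15%.

21.85%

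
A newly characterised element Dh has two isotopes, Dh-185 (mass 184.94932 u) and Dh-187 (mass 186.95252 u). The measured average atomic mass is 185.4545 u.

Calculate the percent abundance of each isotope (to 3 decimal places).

Dh-185: 74.781%, Dh-187: 25.219%

Let x be the fractional abundance of Dh-185; then Dh-187 has abundance 1 − x.
184.94932·x + 186.95252·(1 − x) = 185.4545
(184.94932 − 186.95252)·x = 185.4545 − 186.95252
x = -1.49802 / -2.00320 = 0.74781 → 74.781% Dh-185, 25.219% Dh-187.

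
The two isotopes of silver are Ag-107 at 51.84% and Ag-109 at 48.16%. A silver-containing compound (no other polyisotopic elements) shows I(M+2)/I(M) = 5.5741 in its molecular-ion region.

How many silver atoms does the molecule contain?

6

With n Ag atoms, P(M+2)/P(M) = C(n,1)·p^(n−1)q / p^n = n·q/p = n · 0.4816/0.5184.
n = 5.5741 × 0.5184/0.4816 = 6.00 ≈ 6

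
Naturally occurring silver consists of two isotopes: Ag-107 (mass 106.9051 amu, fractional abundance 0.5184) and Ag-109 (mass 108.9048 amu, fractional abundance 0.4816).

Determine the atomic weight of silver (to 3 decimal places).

107.868 amu

Average mass = Σ (abundance × isotope mass) = 0.5184 × 106.9051 + 0.4816 × 108.9048
= 55.41960 + 52.44855 = 107.86815 amu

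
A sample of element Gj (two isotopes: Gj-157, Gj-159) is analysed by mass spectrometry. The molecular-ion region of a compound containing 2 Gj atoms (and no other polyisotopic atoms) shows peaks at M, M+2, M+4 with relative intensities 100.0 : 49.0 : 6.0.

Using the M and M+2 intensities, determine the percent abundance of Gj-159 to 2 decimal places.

Write p for the Gj-157 fraction. I(M+2)/I(M) = [C(2,1)·p^1·(1−p)] / p^2 = 2·(1−p)/p = 49.0/100.0 = 0.4900
(1−p)/p = 0.4900/2 = 0.2450  ⇒  p = 1/(1 + 0.2450) = 0.8032
Gj-157: 80.32%, Gj-159: 19.68%.

19.68%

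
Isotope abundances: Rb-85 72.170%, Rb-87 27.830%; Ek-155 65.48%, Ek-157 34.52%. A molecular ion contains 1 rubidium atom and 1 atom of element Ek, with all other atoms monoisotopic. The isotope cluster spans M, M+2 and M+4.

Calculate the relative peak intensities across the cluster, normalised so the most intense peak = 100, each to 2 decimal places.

Rubidium pattern (n=1): 0.7217 : 0.2783
Element Ek pattern (n=1): 0.6548 : 0.3452
Convolve the two distributions (both contribute in 2-u steps):
  M: 0.7217×0.6548 = 0.472569
  M+2: 0.7217×0.3452 + 0.2783×0.6548 = 0.431362
  M+4: 0.2783×0.3452 = 0.096069
Scale to base peak (0.472569) = 100: 100.00 : 91.28 : 20.33

100.00 : 91.28 : 20.33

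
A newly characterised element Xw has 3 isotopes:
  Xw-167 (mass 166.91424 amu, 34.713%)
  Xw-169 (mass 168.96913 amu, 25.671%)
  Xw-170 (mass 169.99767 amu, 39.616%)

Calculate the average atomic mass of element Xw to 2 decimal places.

Average mass = Σ (abundance × isotope mass) = 0.34713 × 166.91424 + 0.25671 × 168.96913 + 0.39616 × 169.99767
= 57.940940 + 43.376065 + 67.346277 = 168.663282 amu

168.66 amu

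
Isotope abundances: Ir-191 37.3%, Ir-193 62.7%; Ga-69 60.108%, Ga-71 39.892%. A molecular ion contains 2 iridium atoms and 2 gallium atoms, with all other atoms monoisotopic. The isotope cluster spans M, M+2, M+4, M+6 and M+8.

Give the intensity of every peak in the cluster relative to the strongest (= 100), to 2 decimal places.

12.94 : 60.67 : 100.00 : 67.69 : 16.10

Iridium pattern (n=2): 0.139129 : 0.467742 : 0.393129
Gallium pattern (n=2): 0.36129717 : 0.47956567 : 0.15913717
Convolve the two distributions (both contribute in 2-u steps):
  M: 0.139129×0.36129717 = 0.050267
  M+2: 0.139129×0.47956567 + 0.467742×0.36129717 = 0.235715
  M+4: 0.139129×0.15913717 + 0.467742×0.47956567 + 0.393129×0.36129717 = 0.388490
  M+6: 0.467742×0.15913717 + 0.393129×0.47956567 = 0.262966
  M+8: 0.393129×0.15913717 = 0.062561
Scale to base peak (0.388490) = 100: 12.94 : 60.67 : 100.00 : 67.69 : 16.10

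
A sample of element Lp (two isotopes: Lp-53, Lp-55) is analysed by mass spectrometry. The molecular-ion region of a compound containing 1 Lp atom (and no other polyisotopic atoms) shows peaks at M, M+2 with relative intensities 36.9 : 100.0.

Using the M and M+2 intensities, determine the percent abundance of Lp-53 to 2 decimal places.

Write p for the Lp-53 fraction. I(M+2)/I(M) = [C(1,1)·p^0·(1−p)] / p^1 = 1·(1−p)/p = 100.0/36.9 = 2.7100
(1−p)/p = 2.7100/1 = 2.7100  ⇒  p = 1/(1 + 2.7100) = 0.2695
Lp-53: 26.95%, Lp-55: 73.05%.

26.95%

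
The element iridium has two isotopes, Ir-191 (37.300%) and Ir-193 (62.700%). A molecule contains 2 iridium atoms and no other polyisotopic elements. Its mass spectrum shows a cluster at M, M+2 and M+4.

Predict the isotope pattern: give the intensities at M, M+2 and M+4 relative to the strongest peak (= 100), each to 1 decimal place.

29.7 : 100.0 : 84.0

Expanding (0.37300 + 0.62700)^2:
P(M) = 0.37300^2 = 0.139129
P(M+2) = 2 × 0.37300^1 × 0.62700^1 = 0.467742
P(M+4) = 0.62700^2 = 0.393129
The M+2 peak is largest (0.467742); scaling to 100 gives 29.7 : 100.0 : 84.0.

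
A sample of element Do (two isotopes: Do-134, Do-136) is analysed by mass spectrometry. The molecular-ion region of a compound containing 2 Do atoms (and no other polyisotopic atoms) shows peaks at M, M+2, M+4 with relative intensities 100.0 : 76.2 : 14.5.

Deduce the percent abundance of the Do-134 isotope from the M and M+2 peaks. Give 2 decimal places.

Write p for the Do-134 fraction. I(M+2)/I(M) = [C(2,1)·p^1·(1−p)] / p^2 = 2·(1−p)/p = 76.2/100.0 = 0.7620
(1−p)/p = 0.7620/2 = 0.3810  ⇒  p = 1/(1 + 0.3810) = 0.7241
Do-134: 72.41%, Do-136: 27.59%.

72.41%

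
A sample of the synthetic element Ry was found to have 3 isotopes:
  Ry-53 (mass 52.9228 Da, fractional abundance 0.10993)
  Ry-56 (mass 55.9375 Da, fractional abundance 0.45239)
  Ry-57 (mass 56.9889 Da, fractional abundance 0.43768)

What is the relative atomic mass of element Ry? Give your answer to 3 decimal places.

56.066 Da

Ar = Σ fᵢ·mᵢ = 0.10993 × 52.9228 + 0.45239 × 55.9375 + 0.43768 × 56.9889
= 5.81780 + 25.30557 + 24.94290 = 56.06627 Da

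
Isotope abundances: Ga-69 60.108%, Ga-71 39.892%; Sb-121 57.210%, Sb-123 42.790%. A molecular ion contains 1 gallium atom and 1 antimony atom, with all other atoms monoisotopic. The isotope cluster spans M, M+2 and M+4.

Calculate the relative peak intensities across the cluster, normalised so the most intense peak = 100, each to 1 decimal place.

70.8 : 100.0 : 35.2

Gallium pattern (n=1): 0.60108 : 0.39892
Antimony pattern (n=1): 0.5721 : 0.4279
Convolve the two distributions (both contribute in 2-u steps):
  M: 0.60108×0.5721 = 0.343878
  M+2: 0.60108×0.4279 + 0.39892×0.5721 = 0.485424
  M+4: 0.39892×0.4279 = 0.170698
Scale to base peak (0.485424) = 100: 70.8 : 100.0 : 35.2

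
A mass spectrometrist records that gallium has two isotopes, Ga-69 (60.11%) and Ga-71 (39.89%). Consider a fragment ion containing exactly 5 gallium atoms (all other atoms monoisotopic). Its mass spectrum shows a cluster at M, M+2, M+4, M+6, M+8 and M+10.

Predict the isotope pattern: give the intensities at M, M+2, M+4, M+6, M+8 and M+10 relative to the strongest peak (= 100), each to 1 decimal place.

Each Ga atom is independently Ga-69 (p = 0.6011) or Ga-71 (q = 0.3989); the cluster is the binomial expansion (p + q)^5.
P(M) = 0.6011^5 = 0.078475
P(M+2) = 5 × 0.6011^4 × 0.3989^1 = 0.260388
P(M+4) = 10 × 0.6011^3 × 0.3989^2 = 0.345596
P(M+6) = 10 × 0.6011^2 × 0.3989^3 = 0.229343
P(M+8) = 5 × 0.6011^1 × 0.3989^4 = 0.076098
P(M+10) = 0.3989^5 = 0.010100
The M+4 peak is largest (0.345596); scaling to 100 gives 22.7 : 75.3 : 100.0 : 66.4 : 22.0 : 2.9.

22.7 : 75.3 : 100.0 : 66.4 : 22.0 : 2.9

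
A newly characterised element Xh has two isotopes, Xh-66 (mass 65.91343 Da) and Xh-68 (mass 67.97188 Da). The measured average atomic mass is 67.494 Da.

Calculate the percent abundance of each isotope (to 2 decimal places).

Xh-66: 23.22%, Xh-68: 76.78%

With x = fraction of Xh-66 (so Xh-68 is 1 − x):
65.91343·x + 67.97188·(1 − x) = 67.494
(65.91343 − 67.97188)·x = 67.494 − 67.97188
x = -0.47788 / -2.05845 = 0.23216 → 23.22% Xh-66, 76.78% Xh-68.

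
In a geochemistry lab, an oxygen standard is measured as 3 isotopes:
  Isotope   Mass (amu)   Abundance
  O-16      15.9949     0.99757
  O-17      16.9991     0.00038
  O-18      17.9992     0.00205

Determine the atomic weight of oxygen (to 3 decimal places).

Weight each isotope mass by its fractional abundance: 0.99757 × 15.9949 + 0.00038 × 16.9991 + 0.00205 × 17.9992
= 15.95603 + 0.00646 + 0.03690 = 15.99939 amu

15.999 amu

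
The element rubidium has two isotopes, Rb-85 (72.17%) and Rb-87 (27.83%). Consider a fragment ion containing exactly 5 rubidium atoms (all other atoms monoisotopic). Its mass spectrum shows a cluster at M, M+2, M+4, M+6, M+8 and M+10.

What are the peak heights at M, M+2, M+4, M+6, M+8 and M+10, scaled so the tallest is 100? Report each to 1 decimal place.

Expanding (0.7217 + 0.2783)^5:
P(M) = 0.7217^5 = 0.195787
P(M+2) = 5 × 0.7217^4 × 0.2783^1 = 0.377494
P(M+4) = 10 × 0.7217^3 × 0.2783^2 = 0.291136
P(M+6) = 10 × 0.7217^2 × 0.2783^3 = 0.112267
P(M+8) = 5 × 0.7217^1 × 0.2783^4 = 0.021646
P(M+10) = 0.2783^5 = 0.001669
The M+2 peak is largest (0.377494); scaling to 100 gives 51.9 : 100.0 : 77.1 : 29.7 : 5.7 : 0.4.

51.9 : 100.0 : 77.1 : 29.7 : 5.7 : 0.4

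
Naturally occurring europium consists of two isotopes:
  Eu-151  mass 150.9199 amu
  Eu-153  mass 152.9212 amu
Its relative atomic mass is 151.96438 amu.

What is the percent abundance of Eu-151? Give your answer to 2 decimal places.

47.81%

With x = fraction of Eu-151 (so Eu-153 is 1 − x):
150.9199·x + 152.9212·(1 − x) = 151.96438
(150.9199 − 152.9212)·x = 151.96438 − 152.9212
x = -0.95682 / -2.0013 = 0.47810 → 47.81% Eu-151, 52.19% Eu-153.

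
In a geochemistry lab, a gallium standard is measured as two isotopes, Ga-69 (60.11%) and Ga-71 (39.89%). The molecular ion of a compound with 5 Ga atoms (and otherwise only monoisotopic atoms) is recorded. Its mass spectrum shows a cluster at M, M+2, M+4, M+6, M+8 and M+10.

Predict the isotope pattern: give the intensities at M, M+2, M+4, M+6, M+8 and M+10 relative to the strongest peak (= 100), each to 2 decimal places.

The 5 Ga atoms are independent, so intensities follow the terms of (0.6011 + 0.3989)^5.
P(M) = 0.6011^5 = 0.078475
P(M+2) = 5 × 0.6011^4 × 0.3989^1 = 0.260388
P(M+4) = 10 × 0.6011^3 × 0.3989^2 = 0.345596
P(M+6) = 10 × 0.6011^2 × 0.3989^3 = 0.229343
P(M+8) = 5 × 0.6011^1 × 0.3989^4 = 0.076098
P(M+10) = 0.3989^5 = 0.010100
The M+4 peak is largest (0.345596); scaling to 100 gives 22.71 : 75.34 : 100.00 : 66.36 : 22.02 : 2.92.

22.71 : 75.34 : 100.00 : 66.36 : 22.02 : 2.92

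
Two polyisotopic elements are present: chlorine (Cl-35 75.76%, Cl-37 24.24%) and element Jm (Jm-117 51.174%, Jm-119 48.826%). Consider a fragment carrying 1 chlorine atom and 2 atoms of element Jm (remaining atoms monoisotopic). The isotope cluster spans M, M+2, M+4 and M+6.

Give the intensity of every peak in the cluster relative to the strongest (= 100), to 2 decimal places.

Chlorine pattern (n=1): 0.7576 : 0.2424
Element Jm pattern (n=2): 0.26187783 : 0.49972434 : 0.23839783
Convolve the two distributions (both contribute in 2-u steps):
  M: 0.7576×0.26187783 = 0.198399
  M+2: 0.7576×0.49972434 + 0.2424×0.26187783 = 0.442070
  M+4: 0.7576×0.23839783 + 0.2424×0.49972434 = 0.301743
  M+6: 0.2424×0.23839783 = 0.057788
Scale to base peak (0.442070) = 100: 44.88 : 100.00 : 68.26 : 13.07

44.88 : 100.00 : 68.26 : 13.07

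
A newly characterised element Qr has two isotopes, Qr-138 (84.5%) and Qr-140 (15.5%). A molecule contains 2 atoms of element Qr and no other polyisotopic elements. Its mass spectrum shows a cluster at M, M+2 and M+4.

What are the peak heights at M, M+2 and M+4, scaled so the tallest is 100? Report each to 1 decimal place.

Each Qr atom is independently Qr-138 (p = 0.845) or Qr-140 (q = 0.155); the cluster is the binomial expansion (p + q)^2.
P(M) = 0.845^2 = 0.714025
P(M+2) = 2 × 0.845^1 × 0.155^1 = 0.261950
P(M+4) = 0.155^2 = 0.024025
The M peak is largest (0.714025); scaling to 100 gives 100.0 : 36.7 : 3.4.

100.0 : 36.7 : 3.4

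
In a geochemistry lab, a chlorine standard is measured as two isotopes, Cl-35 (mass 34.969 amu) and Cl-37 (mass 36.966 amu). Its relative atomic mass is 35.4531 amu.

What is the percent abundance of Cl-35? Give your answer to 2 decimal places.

75.76%

Writing the weighted mean with unknown fraction x of Cl-35:
34.969·x + 36.966·(1 − x) = 35.4531
(34.969 − 36.966)·x = 35.4531 − 36.966
x = -1.5129 / -1.997 = 0.75759 → 75.76% Cl-35, 24.24% Cl-37.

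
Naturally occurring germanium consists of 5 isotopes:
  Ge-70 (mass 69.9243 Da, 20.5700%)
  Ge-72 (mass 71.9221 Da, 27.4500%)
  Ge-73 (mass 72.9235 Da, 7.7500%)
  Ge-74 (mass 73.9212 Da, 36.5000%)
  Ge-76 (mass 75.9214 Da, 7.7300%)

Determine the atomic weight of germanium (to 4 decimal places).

Weight each isotope mass by its fractional abundance: 0.205700 × 69.9243 + 0.274500 × 71.9221 + 0.077500 × 72.9235 + 0.365000 × 73.9212 + 0.077300 × 75.9214
= 14.38343 + 19.74262 + 5.65157 + 26.98124 + 5.86872 = 72.62758 Da

72.6276 Da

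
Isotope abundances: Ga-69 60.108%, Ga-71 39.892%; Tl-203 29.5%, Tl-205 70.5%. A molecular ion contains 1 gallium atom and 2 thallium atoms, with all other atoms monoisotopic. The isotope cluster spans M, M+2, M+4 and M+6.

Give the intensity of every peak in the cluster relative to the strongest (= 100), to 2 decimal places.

Gallium pattern (n=1): 0.60108 : 0.39892
Thallium pattern (n=2): 0.087025 : 0.41595 : 0.497025
Convolve the two distributions (both contribute in 2-u steps):
  M: 0.60108×0.087025 = 0.052309
  M+2: 0.60108×0.41595 + 0.39892×0.087025 = 0.284735
  M+4: 0.60108×0.497025 + 0.39892×0.41595 = 0.464683
  M+6: 0.39892×0.497025 = 0.198273
Scale to base peak (0.464683) = 100: 11.26 : 61.28 : 100.00 : 42.67

11.26 : 61.28 : 100.00 : 42.67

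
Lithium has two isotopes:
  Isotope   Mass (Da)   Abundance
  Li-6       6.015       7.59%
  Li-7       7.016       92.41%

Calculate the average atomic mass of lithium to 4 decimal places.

6.9400 Da

Weight each isotope mass by its fractional abundance: 0.0759 × 6.015 + 0.9241 × 7.016
= 0.45654 + 6.48349 = 6.94003 Da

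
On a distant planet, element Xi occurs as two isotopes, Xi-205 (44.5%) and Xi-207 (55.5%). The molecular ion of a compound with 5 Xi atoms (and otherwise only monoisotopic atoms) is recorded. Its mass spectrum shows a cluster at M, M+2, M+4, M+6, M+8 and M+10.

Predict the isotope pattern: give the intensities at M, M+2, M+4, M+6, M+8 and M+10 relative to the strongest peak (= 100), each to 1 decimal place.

Expanding (0.445 + 0.555)^5:
P(M) = 0.445^5 = 0.017450
P(M+2) = 5 × 0.445^4 × 0.555^1 = 0.108819
P(M+4) = 10 × 0.445^3 × 0.555^2 = 0.271435
P(M+6) = 10 × 0.445^2 × 0.555^3 = 0.338531
P(M+8) = 5 × 0.445^1 × 0.555^4 = 0.211107
P(M+10) = 0.555^5 = 0.052658
The M+6 peak is largest (0.338531); scaling to 100 gives 5.2 : 32.1 : 80.2 : 100.0 : 62.4 : 15.6.

5.2 : 32.1 : 80.2 : 100.0 : 62.4 : 15.6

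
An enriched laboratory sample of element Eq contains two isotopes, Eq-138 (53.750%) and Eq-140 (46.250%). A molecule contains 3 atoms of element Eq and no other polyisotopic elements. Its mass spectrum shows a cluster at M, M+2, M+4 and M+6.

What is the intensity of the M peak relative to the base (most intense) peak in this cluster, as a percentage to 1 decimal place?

38.7%

Term probabilities: M 0.1553, M+2 0.4009, M+4 0.3449, M+6 0.0989. Base peak = M+2.
P(M+2) = C(3,1) × 0.53750^2 × 0.46250^1 = 3 × 0.28890625 × 0.4625 = 0.400857 (base)
P(M) = C(3,0) × 0.53750^3 × 0.46250^0 = 1 × 0.15528711 × 1.0000 = 0.155287
Relative intensity = 0.155287 / 0.400857 × 100 = 38.7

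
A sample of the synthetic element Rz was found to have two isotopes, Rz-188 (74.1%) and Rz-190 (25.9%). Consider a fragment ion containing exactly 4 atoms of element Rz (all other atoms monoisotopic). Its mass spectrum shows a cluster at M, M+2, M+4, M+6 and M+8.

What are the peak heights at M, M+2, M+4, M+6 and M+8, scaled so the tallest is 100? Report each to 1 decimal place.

The 4 Rz atoms are independent, so intensities follow the terms of (0.741 + 0.259)^4.
P(M) = 0.741^4 = 0.301490
P(M+2) = 4 × 0.741^3 × 0.259^1 = 0.421516
P(M+4) = 6 × 0.741^2 × 0.259^2 = 0.220997
P(M+6) = 4 × 0.741^1 × 0.259^3 = 0.051496
P(M+8) = 0.259^4 = 0.004500
The M+2 peak is largest (0.421516); scaling to 100 gives 71.5 : 100.0 : 52.4 : 12.2 : 1.1.

71.5 : 100.0 : 52.4 : 12.2 : 1.1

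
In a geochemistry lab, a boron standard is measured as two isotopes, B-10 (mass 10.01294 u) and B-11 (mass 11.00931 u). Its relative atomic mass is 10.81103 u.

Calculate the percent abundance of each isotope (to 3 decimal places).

B-10: 19.900%, B-11: 80.100%

Let x be the fractional abundance of B-10; then B-11 has abundance 1 − x.
10.01294·x + 11.00931·(1 − x) = 10.81103
(10.01294 − 11.00931)·x = 10.81103 − 11.00931
x = -0.19828 / -0.99637 = 0.19900 → 19.900% B-10, 80.100% B-11.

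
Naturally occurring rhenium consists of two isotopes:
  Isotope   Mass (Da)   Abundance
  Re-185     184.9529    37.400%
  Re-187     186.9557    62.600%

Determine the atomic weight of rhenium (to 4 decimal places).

186.2067 Da

Weight each isotope mass by its fractional abundance: 0.37400 × 184.9529 + 0.62600 × 186.9557
= 69.17238 + 117.03427 = 186.20665 Da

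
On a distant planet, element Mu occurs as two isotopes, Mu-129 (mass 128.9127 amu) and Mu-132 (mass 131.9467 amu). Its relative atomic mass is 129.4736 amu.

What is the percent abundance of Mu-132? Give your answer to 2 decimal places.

Let x be the fractional abundance of Mu-129; then Mu-132 has abundance 1 − x.
128.9127·x + 131.9467·(1 − x) = 129.4736
(128.9127 − 131.9467)·x = 129.4736 − 131.9467
x = -2.4731 / -3.0340 = 0.81513 → 81.51% Mu-129, 18.49% Mu-132.

18.49%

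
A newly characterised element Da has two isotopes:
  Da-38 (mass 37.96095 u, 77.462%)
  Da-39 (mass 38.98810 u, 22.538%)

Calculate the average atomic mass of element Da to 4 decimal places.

Average mass = Σ (abundance × isotope mass) = 0.77462 × 37.96095 + 0.22538 × 38.98810
= 29.405311 + 8.787138 = 38.192449 u

38.1924 u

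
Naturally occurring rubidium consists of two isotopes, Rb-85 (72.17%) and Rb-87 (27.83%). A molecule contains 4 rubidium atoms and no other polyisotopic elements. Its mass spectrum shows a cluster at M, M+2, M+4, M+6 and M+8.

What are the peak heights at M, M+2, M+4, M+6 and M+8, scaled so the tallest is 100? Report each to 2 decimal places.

64.83 : 100.00 : 57.84 : 14.87 : 1.43

Each Rb atom is independently Rb-85 (p = 0.7217) or Rb-87 (q = 0.2783); the cluster is the binomial expansion (p + q)^4.
P(M) = 0.7217^4 = 0.271286
P(M+2) = 4 × 0.7217^3 × 0.2783^1 = 0.418450
P(M+4) = 6 × 0.7217^2 × 0.2783^2 = 0.242042
P(M+6) = 4 × 0.7217^1 × 0.2783^3 = 0.062224
P(M+8) = 0.2783^4 = 0.005999
The M+2 peak is largest (0.418450); scaling to 100 gives 64.83 : 100.00 : 57.84 : 14.87 : 1.43.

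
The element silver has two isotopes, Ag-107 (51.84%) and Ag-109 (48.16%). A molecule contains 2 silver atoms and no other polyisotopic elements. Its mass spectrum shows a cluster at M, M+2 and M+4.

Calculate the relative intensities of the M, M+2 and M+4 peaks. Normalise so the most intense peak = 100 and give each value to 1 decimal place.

53.8 : 100.0 : 46.5

Each Ag atom is independently Ag-107 (p = 0.5184) or Ag-109 (q = 0.4816); the cluster is the binomial expansion (p + q)^2.
P(M) = 0.5184^2 = 0.268739
P(M+2) = 2 × 0.5184^1 × 0.4816^1 = 0.499323
P(M+4) = 0.4816^2 = 0.231939
The M+2 peak is largest (0.499323); scaling to 100 gives 53.8 : 100.0 : 46.5.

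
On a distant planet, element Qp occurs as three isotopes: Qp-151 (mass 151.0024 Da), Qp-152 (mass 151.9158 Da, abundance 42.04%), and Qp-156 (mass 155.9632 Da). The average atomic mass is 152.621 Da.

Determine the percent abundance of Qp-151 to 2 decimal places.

33.07%

The remaining 57.96% is split between Qp-151 (fraction x) and Qp-156 (fraction 0.5796 − x).
Substituting: 151.0024x + 155.9632(0.5796 − x) = 88.75559768
(151.0024 − 155.9632)x = -1.64067304  ⇒  x = 0.33073, y = 0.24887
Qp-151: 33.07%, Qp-156: 24.89%.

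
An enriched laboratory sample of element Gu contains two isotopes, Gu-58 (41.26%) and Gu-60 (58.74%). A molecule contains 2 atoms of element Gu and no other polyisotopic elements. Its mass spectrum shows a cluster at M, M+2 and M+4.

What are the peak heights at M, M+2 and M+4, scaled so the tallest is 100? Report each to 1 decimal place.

Each Gu atom is independently Gu-58 (p = 0.4126) or Gu-60 (q = 0.5874); the cluster is the binomial expansion (p + q)^2.
P(M) = 0.4126^2 = 0.170239
P(M+2) = 2 × 0.4126^1 × 0.5874^1 = 0.484722
P(M+4) = 0.5874^2 = 0.345039
The M+2 peak is largest (0.484722); scaling to 100 gives 35.1 : 100.0 : 71.2.

35.1 : 100.0 : 71.2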